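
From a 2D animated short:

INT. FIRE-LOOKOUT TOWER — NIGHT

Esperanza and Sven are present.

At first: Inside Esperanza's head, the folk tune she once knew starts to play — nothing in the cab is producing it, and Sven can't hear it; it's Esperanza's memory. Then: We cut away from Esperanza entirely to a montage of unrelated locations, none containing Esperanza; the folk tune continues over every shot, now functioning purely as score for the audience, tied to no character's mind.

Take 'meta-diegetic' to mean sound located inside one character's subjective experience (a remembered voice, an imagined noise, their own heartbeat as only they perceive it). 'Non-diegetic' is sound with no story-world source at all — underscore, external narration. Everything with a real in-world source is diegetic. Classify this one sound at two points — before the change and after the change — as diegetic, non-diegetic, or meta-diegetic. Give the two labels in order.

Before the change: the music lives inside Esperanza's mind alone; Sven can't hear it → meta-diegetic.
After the change: once it plays over shots Esperanza isn't in, detached from any character's subjectivity, it's conventional underscore → non-diegetic.

meta-diegetic, non-diegetic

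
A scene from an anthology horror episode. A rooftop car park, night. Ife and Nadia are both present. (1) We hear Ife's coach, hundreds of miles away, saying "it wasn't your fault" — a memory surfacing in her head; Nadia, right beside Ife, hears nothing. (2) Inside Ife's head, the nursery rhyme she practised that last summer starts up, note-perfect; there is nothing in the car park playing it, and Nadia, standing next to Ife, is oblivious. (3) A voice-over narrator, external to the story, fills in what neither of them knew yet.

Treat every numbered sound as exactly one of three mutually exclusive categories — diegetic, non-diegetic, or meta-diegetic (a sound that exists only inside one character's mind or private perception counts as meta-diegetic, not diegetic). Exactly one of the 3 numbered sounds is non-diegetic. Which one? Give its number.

Sound (1): a remembered line, private to Ife — not present in the room, not audible to Nadia, so meta-diegetic.
(2) is meta-diegetic: it lives in Ife's subjectivity, not in the car park.
(3) external voice-over — not a character, not heard by anyone in the scene → non-diegetic.
Only (3) is non-diegetic.

3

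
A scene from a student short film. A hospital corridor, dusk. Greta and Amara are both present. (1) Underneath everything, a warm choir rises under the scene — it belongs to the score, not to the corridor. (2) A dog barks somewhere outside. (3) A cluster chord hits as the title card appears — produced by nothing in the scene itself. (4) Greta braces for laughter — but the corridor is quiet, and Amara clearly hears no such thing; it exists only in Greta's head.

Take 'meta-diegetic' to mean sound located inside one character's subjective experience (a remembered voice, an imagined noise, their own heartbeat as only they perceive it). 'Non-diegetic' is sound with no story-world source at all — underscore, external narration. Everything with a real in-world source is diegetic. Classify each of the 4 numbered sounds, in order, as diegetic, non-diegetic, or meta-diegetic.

non-diegetic, diegetic, non-diegetic, meta-diegetic

Sound (1): it has no source in the story world and no character can hear it — it's underscore, so non-diegetic.
Sound (2): a dog is a real object/event in the scene's world, so diegetic.
(3) nothing in the scene produces it; it's an accent added for the audience → non-diegetic.
(4) is meta-diegetic: subjective to Greta: the corridor is silent and Amara hears nothing.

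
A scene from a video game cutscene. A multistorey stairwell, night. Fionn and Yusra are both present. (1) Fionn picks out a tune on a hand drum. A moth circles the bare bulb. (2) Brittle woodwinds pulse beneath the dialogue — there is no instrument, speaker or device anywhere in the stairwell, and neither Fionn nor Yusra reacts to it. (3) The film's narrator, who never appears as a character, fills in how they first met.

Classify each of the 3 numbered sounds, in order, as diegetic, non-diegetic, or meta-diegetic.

(1) a character is playing a hand drum on screen → diegetic.
(2) nothing in the stairwell produces it and the characters don't hear it — pure soundtrack → non-diegetic.
(3) is non-diegetic: external voice-over — not a character, not heard by anyone in the scene.

diegetic, non-diegetic, non-diegetic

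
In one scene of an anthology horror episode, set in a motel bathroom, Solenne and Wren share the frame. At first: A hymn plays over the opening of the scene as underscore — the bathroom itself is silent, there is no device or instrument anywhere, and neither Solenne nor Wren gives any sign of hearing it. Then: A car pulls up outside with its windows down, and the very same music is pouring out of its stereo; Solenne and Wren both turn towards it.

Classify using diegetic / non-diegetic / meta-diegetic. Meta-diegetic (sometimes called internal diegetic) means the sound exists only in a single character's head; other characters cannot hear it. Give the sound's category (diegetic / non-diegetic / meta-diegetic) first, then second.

First: no in-world source exists and no character can hear it — underscore → non-diegetic.
Second: the car stereo is now a real source in the story world and the characters hear it → diegetic.

non-diegetic, diegetic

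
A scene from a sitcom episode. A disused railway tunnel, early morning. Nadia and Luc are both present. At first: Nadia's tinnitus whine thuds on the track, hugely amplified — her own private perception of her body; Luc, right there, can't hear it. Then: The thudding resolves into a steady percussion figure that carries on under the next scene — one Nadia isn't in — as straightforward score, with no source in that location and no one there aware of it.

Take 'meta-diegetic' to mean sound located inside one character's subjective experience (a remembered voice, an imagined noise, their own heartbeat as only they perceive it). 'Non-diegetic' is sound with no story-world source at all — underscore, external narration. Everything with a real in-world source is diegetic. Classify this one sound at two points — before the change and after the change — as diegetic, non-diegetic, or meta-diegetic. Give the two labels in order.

Before the change: it's Nadia's subjective body sound, inaudible to Luc → meta-diegetic.
After the change: detached from Nadia and playing as sourceless score over a scene she isn't in — for the audience only → non-diegetic.

meta-diegetic, non-diegetic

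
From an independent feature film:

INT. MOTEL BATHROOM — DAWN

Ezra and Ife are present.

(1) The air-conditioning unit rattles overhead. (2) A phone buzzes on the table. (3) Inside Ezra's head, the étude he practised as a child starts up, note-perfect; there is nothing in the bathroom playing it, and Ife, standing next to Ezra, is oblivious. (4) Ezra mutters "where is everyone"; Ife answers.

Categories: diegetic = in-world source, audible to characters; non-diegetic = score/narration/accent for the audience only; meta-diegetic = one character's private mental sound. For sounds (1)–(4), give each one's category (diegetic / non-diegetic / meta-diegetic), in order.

diegetic, diegetic, meta-diegetic, diegetic

(1) the air-conditioning unit is part of the location's real environment → diegetic.
(2) an in-world source (a phone); characters could hear it → diegetic.
Sound (3): the music is a memory playing inside Ezra's mind alone; no real-world source, Ife can't hear it, so meta-diegetic.
(4) spoken by a character present in the story world → diegetic.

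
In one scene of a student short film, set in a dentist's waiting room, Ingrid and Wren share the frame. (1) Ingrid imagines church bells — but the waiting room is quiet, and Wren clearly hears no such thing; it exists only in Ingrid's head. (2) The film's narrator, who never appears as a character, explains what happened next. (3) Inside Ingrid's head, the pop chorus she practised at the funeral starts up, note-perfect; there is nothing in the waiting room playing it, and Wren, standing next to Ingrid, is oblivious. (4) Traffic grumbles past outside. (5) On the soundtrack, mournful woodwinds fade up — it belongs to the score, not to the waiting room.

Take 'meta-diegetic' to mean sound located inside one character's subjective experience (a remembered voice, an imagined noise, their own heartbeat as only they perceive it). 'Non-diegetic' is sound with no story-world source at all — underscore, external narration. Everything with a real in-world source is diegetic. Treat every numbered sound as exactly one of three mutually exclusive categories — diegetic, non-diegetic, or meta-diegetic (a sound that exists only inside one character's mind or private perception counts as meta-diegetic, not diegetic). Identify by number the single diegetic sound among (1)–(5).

4

(1) is meta-diegetic: the sound is imagined by Ingrid; nothing in the story world is producing it and Wren can't hear it.
(2) is non-diegetic: external voice-over — not a character, not heard by anyone in the scene.
(3) remembered music, private to Ingrid — Wren is oblivious because it isn't in the room → meta-diegetic.
(4) is diegetic: ambient/room sound belonging to the story's physical space.
(5) score with no on-screen or off-screen source; it exists for the audience alone → non-diegetic.
Only (4) is diegetic.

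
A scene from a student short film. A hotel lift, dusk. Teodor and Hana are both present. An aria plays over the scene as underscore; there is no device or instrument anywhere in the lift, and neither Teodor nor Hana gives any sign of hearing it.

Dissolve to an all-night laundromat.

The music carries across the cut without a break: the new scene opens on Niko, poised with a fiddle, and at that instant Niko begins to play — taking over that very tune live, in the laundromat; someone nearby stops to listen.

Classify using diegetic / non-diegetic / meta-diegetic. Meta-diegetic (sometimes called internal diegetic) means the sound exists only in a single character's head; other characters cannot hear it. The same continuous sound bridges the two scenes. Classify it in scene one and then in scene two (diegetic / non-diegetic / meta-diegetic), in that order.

Scene one: there's no in-world source anywhere and no character hears it — underscore for the audience only → non-diegetic.
Scene two: from the moment Niko starts playing, the tune is being performed on a fiddle inside the story world and another character hears it → diegetic.

non-diegetic, diegetic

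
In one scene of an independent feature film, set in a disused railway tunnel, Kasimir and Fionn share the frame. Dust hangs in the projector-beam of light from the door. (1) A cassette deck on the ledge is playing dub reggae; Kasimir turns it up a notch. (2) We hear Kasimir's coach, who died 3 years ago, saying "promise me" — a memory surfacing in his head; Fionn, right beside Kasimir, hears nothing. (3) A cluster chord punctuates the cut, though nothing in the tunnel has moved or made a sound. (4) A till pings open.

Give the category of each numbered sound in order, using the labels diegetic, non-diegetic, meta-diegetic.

diegetic, meta-diegetic, non-diegetic, diegetic

Sound (1): a cassette deck is a physical source in the scene and Kasimir reacts to it, so diegetic.
(2) it's Kasimir's recollection rendered as sound; the other character can't hear it → meta-diegetic.
(3) an editorial stinger — it belongs to the cut, not the story world → non-diegetic.
Sound (4): the sound comes from a till physically present in the location, so diegetic.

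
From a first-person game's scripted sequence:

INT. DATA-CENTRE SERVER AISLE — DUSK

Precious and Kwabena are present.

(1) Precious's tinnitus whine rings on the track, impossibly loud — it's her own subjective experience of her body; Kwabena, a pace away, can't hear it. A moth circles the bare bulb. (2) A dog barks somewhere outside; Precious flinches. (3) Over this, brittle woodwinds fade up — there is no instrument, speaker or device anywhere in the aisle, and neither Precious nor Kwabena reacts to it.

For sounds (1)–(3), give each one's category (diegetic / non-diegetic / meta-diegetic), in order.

(1) a subjective body sound — Precious's private perception, inaudible to Kwabena → meta-diegetic.
(2) an in-world source (a dog); characters could hear it → diegetic.
(3) is non-diegetic: it has no source in the story world and no character can hear it — it's underscore.

meta-diegetic, diegetic, non-diegetic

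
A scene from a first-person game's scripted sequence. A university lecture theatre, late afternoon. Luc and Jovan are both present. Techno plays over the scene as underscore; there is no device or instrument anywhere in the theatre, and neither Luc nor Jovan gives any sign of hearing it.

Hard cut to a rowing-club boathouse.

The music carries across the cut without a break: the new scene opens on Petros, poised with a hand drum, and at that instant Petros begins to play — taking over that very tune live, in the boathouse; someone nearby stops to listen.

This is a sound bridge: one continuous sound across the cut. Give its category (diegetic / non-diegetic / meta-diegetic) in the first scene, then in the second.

Scene one: there's no in-world source anywhere and no character hears it — underscore for the audience only → non-diegetic.
Scene two: from the moment Petros starts playing, the tune is being performed on a hand drum inside the story world and another character hears it → diegetic.

non-diegetic, diegetic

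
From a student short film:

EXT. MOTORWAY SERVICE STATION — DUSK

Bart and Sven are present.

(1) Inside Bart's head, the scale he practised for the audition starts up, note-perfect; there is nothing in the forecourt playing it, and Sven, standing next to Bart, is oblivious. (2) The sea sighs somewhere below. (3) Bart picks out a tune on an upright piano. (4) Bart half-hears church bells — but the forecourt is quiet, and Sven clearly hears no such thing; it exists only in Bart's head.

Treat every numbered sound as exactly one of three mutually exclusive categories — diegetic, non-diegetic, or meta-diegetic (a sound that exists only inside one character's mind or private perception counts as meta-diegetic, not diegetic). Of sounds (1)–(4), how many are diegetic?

2

Sound (1): the music is a memory playing inside Bart's mind alone; no real-world source, Sven can't hear it, so meta-diegetic.
(2) is diegetic: the sea is part of the location's real environment.
(3) Bart is producing the music live, in the story world → diegetic.
Sound (4): the sound is imagined by Bart; nothing in the story world is producing it and Sven can't hear it, so meta-diegetic.
Diegetic: (2), (3) — that's 2.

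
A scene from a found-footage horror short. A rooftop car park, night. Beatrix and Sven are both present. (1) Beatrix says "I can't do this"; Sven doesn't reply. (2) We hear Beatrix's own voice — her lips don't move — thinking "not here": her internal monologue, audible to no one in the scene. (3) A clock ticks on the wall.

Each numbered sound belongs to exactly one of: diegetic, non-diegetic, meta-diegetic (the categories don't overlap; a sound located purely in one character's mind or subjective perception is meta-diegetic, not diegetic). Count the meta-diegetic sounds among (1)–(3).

(1) Beatrix is a character speaking aloud in the scene → diegetic.
(2) is meta-diegetic: it's Beatrix's unspoken thought, heard only by the audience via her subjectivity.
(3) a clock is a real object/event in the scene's world → diegetic.
So 1 of the 3 is meta-diegetic: (2).

1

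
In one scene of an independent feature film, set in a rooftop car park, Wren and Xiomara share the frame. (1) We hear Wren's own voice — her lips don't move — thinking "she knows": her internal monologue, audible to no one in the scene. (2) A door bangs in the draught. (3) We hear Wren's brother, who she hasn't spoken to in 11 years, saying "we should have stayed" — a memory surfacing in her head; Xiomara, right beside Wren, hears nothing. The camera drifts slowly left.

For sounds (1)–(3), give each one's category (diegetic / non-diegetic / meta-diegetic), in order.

meta-diegetic, diegetic, meta-diegetic

(1) is meta-diegetic: Wren's thought-voice: a private mental sound no other character can hear.
Sound (2): the sound comes from a door physically present in the location, so diegetic.
(3) is meta-diegetic: the voice is a memory playing only inside Wren's mind; Xiomara can't hear it.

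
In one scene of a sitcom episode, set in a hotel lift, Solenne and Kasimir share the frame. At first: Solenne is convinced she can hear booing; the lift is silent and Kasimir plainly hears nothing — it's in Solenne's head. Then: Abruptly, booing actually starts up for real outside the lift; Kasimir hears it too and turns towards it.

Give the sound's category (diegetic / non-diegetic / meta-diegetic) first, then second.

meta-diegetic, diegetic

First: only Solenne 'hears' it — imagined, in her mind → meta-diegetic.
Second: now there's a real external source and Kasimir hears it too — in the story world → diegetic.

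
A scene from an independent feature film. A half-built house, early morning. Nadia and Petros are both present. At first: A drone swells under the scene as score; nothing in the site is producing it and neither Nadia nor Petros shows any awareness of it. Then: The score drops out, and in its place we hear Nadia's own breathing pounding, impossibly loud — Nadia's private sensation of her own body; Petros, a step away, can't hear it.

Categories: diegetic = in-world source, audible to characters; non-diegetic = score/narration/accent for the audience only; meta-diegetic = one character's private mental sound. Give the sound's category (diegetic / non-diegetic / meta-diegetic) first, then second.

non-diegetic, meta-diegetic

First: underscore with no in-world source, inaudible to the characters → non-diegetic.
Second: the body sound is Nadia's subjective perception alone — Petros can't hear it → meta-diegetic.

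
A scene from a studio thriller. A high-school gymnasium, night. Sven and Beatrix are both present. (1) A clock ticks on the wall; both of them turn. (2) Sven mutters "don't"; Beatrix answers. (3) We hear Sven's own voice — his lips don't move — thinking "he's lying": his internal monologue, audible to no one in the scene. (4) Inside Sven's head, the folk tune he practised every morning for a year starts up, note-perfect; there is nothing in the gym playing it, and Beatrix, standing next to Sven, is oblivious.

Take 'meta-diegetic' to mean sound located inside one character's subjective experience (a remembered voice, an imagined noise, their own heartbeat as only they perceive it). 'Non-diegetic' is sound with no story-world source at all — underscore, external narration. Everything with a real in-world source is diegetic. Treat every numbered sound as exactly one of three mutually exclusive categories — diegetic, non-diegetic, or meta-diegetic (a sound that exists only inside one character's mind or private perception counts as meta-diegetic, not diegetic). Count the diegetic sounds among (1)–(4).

Sound (1): the sound comes from a clock physically present in the location, so diegetic.
Sound (2): Sven is a character speaking aloud in the scene, so diegetic.
(3) is meta-diegetic: internal monologue — inside Sven's mind, not spoken into the scene.
(4) remembered music, private to Sven — Beatrix is oblivious because it isn't in the room → meta-diegetic.
So 2 of the 4 are diegetic: (1), (2).

2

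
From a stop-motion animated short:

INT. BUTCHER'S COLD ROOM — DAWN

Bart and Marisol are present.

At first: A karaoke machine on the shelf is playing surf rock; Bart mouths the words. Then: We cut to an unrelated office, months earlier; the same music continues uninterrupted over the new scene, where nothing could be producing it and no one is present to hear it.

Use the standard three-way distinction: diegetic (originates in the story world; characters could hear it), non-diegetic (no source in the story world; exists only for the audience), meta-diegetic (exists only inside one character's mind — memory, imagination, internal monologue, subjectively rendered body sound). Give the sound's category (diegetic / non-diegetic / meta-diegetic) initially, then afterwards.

Initially: a karaoke machine is a real in-scene source and Bart reacts to it → diegetic.
Afterwards: there is no longer any in-world source and no one can hear it — it has become underscore → non-diegetic.

diegetic, non-diegetic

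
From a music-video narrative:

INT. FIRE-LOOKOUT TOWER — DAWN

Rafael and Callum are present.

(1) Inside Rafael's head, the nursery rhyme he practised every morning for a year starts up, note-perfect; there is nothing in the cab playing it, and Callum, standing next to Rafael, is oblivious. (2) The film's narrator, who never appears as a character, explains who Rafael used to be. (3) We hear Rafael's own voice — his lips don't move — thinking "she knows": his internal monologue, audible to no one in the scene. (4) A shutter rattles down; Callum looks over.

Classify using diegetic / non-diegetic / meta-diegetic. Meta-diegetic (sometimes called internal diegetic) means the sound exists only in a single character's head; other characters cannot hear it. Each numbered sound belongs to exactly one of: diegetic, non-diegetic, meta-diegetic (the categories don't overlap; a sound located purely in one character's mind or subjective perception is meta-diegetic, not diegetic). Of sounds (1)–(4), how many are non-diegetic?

(1) is meta-diegetic: the music is a memory playing inside Rafael's mind alone; no real-world source, Callum can't hear it.
(2) external voice-over — not a character, not heard by anyone in the scene → non-diegetic.
(3) it's Rafael's unspoken thought, heard only by the audience via his subjectivity → meta-diegetic.
Sound (4): an in-world source (a shutter); characters could hear it, so diegetic.
Non-diegetic: (2) — that's 1.

1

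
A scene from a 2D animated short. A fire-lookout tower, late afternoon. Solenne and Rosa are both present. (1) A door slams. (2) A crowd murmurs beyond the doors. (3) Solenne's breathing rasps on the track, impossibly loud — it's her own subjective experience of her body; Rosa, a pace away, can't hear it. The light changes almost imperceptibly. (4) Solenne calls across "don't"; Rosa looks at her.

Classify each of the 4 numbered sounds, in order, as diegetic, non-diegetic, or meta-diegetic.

diegetic, diegetic, meta-diegetic, diegetic

Sound (1): an in-world source (a door); characters could hear it, so diegetic.
(2) is diegetic: a crowd is part of the location's real environment.
(3) is meta-diegetic: point-of-audition from inside Solenne's body; not a sound in the room.
(4) on-screen dialogue — Solenne speaks and Rosa is there to hear → diegetic.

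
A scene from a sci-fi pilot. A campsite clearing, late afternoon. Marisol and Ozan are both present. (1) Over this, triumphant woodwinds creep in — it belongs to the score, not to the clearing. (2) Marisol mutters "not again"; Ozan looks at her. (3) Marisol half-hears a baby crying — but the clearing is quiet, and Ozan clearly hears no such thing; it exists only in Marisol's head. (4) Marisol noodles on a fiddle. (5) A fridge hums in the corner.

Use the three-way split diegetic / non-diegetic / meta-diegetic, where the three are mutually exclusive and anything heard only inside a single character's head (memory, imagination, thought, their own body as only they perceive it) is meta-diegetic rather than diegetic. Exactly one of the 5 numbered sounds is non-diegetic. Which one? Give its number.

1

Sound (1): it has no source in the story world and no character can hear it — it's underscore, so non-diegetic.
(2) Marisol is a character speaking aloud in the scene → diegetic.
(3) is meta-diegetic: Marisol alone 'hears' it — an imagined sound, not present in the space.
Sound (4): the instrument and the performer are both in the scene, so diegetic.
(5) a fridge is part of the location's real environment → diegetic.
Only (1) is non-diegetic.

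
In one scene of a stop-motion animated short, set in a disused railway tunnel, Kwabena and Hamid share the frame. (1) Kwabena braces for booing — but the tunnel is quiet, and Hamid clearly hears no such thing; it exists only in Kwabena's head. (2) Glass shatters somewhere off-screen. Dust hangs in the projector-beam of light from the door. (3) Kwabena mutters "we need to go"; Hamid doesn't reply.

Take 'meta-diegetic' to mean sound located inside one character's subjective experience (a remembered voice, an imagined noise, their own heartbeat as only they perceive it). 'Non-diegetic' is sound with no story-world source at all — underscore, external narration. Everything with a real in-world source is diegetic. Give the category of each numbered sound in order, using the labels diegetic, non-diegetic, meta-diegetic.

(1) Kwabena alone 'hears' it — an imagined sound, not present in the space → meta-diegetic.
Sound (2): glass is a real object/event in the scene's world, so diegetic.
(3) on-screen dialogue — Kwabena speaks and Hamid is there to hear → diegetic.

meta-diegetic, diegetic, diegetic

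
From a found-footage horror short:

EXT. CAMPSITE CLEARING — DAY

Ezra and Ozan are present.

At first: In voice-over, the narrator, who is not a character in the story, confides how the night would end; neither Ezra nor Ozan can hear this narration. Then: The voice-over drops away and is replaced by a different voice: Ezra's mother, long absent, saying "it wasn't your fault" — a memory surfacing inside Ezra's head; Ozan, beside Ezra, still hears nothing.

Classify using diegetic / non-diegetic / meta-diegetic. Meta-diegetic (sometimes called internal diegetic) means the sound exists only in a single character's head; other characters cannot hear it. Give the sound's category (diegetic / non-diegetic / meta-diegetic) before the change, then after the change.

non-diegetic, meta-diegetic

Before the change: the external narrator addresses only the audience — outside the story world → non-diegetic.
After the change: the replacement voice is a memory inside Ezra's mind specifically → meta-diegetic.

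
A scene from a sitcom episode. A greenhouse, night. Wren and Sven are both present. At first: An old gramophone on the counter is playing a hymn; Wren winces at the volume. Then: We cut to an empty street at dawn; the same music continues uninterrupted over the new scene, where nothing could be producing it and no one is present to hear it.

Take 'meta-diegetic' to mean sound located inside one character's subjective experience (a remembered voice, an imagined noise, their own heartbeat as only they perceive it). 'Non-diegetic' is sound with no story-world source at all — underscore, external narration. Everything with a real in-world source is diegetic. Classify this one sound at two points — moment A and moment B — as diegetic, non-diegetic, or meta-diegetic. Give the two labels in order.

Moment A: an old gramophone is a real in-scene source and Wren reacts to it → diegetic.
Moment B: there is no longer any in-world source and no one can hear it — it has become underscore → non-diegetic.

diegetic, non-diegetic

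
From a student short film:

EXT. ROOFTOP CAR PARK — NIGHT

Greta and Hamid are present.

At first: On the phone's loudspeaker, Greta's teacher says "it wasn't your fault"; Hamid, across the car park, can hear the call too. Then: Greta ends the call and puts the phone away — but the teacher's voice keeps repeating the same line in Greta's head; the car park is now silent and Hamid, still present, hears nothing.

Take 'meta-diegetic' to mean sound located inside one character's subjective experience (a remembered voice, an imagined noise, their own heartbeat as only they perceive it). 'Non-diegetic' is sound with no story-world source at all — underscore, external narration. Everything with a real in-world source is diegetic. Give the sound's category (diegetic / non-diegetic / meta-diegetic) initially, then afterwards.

Initially: the loudspeaker is an in-world source; both Greta and Hamid hear the call → diegetic.
Afterwards: with the phone off, the voice continues only as Greta's private mental replay — Hamid can't hear it → meta-diegetic.

diegetic, meta-diegetic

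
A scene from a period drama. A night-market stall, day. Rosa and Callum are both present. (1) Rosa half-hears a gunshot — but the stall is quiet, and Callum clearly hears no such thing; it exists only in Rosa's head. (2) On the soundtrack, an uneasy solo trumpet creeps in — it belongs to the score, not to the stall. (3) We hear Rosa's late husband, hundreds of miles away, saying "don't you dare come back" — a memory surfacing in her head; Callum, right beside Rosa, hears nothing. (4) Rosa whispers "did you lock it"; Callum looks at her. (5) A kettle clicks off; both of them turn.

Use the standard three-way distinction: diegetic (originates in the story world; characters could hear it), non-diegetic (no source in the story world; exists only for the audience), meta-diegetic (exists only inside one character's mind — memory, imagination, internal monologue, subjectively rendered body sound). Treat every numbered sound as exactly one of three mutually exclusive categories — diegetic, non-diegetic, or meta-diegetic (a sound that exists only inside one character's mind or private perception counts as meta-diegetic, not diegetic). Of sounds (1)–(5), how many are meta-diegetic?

(1) the sound is imagined by Rosa; nothing in the story world is producing it and Callum can't hear it → meta-diegetic.
(2) is non-diegetic: score with no on-screen or off-screen source; it exists for the audience alone.
(3) the voice is a memory playing only inside Rosa's mind; Callum can't hear it → meta-diegetic.
Sound (4): Rosa is a character speaking aloud in the scene, so diegetic.
Sound (5): an in-world source (a kettle); characters could hear it, so diegetic.
So 2 of the 5 are meta-diegetic: (1), (3).

2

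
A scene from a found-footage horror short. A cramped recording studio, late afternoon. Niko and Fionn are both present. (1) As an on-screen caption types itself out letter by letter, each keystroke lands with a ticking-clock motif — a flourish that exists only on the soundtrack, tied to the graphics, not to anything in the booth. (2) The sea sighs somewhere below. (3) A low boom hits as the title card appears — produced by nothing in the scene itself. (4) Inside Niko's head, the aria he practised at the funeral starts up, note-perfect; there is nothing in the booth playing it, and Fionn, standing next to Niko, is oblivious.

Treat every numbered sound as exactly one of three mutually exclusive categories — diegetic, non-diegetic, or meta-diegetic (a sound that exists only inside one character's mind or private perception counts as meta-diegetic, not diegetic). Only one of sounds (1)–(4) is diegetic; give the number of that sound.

2

(1) is non-diegetic: sound married to a title/caption — outside the diegesis by definition.
(2) the sea is part of the location's real environment → diegetic.
Sound (3): it's a sound-design accent with no in-world source; no one in the scene can hear it, so non-diegetic.
(4) is meta-diegetic: remembered music, private to Niko — Fionn is oblivious because it isn't in the room.
Only (2) is diegetic.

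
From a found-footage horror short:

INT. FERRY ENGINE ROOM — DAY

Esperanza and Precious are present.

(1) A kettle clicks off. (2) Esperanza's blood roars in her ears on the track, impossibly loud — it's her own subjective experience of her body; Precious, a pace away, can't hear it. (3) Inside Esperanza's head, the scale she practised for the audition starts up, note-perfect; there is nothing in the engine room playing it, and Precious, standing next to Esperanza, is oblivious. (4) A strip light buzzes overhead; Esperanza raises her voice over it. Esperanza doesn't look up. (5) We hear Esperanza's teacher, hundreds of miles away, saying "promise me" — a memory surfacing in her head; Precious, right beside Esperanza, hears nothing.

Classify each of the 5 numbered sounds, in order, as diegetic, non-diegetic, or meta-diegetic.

Sound (1): the sound comes from a kettle physically present in the location, so diegetic.
(2) is meta-diegetic: point-of-audition from inside Esperanza's body; not a sound in the room.
Sound (3): remembered music, private to Esperanza — Precious is oblivious because it isn't in the room, so meta-diegetic.
(4) ambient/room sound belonging to the story's physical space → diegetic.
(5) is meta-diegetic: the voice is a memory playing only inside Esperanza's mind; Precious can't hear it.

diegetic, meta-diegetic, meta-diegetic, diegetic, meta-diegetic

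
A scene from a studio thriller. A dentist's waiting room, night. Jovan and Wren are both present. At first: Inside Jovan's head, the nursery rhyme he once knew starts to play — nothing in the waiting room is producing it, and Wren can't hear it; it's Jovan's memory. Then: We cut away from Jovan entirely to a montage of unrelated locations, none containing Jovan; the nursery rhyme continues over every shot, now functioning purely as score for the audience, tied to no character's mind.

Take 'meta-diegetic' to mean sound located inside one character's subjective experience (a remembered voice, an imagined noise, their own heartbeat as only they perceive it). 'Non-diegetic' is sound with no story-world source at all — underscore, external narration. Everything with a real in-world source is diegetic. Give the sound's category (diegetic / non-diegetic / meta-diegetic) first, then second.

First: the music lives inside Jovan's mind alone; Wren can't hear it → meta-diegetic.
Second: once it plays over shots Jovan isn't in, detached from any character's subjectivity, it's conventional underscore → non-diegetic.

meta-diegetic, non-diegetic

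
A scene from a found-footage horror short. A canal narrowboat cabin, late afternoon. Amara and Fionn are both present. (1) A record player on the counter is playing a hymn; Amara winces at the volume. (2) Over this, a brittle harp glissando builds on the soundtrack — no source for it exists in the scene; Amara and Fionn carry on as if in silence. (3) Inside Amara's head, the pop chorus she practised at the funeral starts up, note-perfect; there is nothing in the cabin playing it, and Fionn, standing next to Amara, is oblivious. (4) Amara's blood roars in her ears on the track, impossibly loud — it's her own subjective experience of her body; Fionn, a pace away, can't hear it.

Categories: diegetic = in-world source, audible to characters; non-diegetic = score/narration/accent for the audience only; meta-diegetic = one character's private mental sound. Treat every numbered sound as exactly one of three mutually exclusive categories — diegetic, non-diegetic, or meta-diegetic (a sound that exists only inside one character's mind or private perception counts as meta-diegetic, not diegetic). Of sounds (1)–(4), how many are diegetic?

Sound (1): a record player is a physical source in the scene and Amara reacts to it, so diegetic.
Sound (2): nothing in the cabin produces it and the characters don't hear it — pure soundtrack, so non-diegetic.
(3) the music is a memory playing inside Amara's mind alone; no real-world source, Fionn can't hear it → meta-diegetic.
(4) it's Amara's internal bodily sensation rendered as sound; only Amara 'hears' it → meta-diegetic.
Diegetic: (1) — that's 1.

1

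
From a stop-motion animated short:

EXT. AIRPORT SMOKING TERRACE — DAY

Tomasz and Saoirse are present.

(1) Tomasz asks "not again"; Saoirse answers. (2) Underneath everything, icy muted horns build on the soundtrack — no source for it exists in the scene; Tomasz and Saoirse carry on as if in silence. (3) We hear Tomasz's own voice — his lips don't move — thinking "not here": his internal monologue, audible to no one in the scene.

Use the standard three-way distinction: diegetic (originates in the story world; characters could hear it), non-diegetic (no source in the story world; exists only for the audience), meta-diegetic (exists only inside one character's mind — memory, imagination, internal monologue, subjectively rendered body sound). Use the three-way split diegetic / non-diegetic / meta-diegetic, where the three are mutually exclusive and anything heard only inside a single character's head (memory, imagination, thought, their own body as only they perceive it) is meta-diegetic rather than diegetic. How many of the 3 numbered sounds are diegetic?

1

Sound (1): Tomasz is a character speaking aloud in the scene, so diegetic.
Sound (2): nothing in the terrace produces it and the characters don't hear it — pure soundtrack, so non-diegetic.
(3) is meta-diegetic: internal monologue — inside Tomasz's mind, not spoken into the scene.
Diegetic: (1) — that's 1.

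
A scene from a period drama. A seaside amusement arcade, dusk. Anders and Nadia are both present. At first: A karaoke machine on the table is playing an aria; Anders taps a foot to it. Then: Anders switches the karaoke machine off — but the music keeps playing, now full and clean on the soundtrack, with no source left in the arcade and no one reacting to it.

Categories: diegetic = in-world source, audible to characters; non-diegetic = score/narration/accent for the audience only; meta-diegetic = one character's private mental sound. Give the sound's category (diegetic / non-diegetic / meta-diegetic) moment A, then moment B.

diegetic, non-diegetic

Moment A: a karaoke machine is a real in-scene source and Anders reacts to it → diegetic.
Moment B: there is no longer any in-world source and no one can hear it — it has become underscore → non-diegetic.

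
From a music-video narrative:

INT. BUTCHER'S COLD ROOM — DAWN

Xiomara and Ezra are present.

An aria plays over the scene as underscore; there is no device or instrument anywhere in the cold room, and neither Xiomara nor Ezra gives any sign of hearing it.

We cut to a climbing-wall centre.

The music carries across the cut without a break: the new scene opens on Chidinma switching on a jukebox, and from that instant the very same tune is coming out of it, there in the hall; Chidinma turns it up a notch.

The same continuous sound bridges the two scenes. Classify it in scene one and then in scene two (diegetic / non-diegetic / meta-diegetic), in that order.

non-diegetic, diegetic

Scene one: there's no in-world source anywhere and no character hears it — underscore for the audience only → non-diegetic.
Scene two: once Chidinma turns on a jukebox, the music has a real source in the story world and Chidinma reacts to it → diegetic.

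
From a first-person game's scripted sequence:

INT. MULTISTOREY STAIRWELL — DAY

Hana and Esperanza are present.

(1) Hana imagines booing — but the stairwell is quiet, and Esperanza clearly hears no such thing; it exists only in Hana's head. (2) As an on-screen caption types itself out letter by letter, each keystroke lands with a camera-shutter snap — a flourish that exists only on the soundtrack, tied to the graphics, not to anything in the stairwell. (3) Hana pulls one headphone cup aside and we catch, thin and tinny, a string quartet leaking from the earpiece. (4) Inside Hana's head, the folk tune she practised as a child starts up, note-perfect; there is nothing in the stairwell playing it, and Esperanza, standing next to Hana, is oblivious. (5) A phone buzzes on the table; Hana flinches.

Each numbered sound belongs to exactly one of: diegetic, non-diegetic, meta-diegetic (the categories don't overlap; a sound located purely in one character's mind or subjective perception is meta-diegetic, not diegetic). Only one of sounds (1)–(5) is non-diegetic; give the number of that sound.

Sound (1): Hana alone 'hears' it — an imagined sound, not present in the space, so meta-diegetic.
(2) sound married to a title/caption — outside the diegesis by definition → non-diegetic.
(3) it's leaking from a physical pair of headphones in the scene → diegetic.
(4) is meta-diegetic: remembered music, private to Hana — Esperanza is oblivious because it isn't in the room.
(5) is diegetic: an in-world source (a phone); characters could hear it.
Only (2) is non-diegetic.

2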